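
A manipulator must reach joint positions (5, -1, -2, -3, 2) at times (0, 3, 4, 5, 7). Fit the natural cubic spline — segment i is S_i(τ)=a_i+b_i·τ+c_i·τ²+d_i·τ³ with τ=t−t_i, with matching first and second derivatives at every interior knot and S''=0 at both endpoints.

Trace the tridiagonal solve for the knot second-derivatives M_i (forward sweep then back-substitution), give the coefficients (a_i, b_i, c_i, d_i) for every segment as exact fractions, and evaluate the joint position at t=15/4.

  seg 0: a=5 b=-871/356 c=0 d=53/1068
  seg 1: a=-1 b=-197/178 c=159/356 d=-121/356
  seg 2: a=-2 b=-439/356 c=-51/89 d=287/356
  seg 3: a=-3 b=7/178 c=657/356 d=-219/712
S(15/4) = -39239/22784

Δ: Δ0=-2, Δ1=-1, Δ2=-1, Δ3=5/2
row 1: diag=8, rhs=6; c'=1/8, d'=3/4
row 2: denom=4−1·1/8=31/8; d'=(0−1·3/4)/(31/8)=-6/31
row 3: denom=6−1·8/31=178/31; d'=(21−1·-6/31)/(178/31)=657/178
back: M3=657/178
back: M2=-6/31−8/31·657/178=-102/89
back: M1=3/4−1/8·-102/89=159/178
M: M0=0, M1=159/178, M2=-102/89, M3=657/178, M4=0
seg 0: a=5, c=M0/2=0, d=(M1−M0)/(6·3)=53/1068, b=Δ0−h0·(2M0+M1)/6=-871/356
seg 1: a=-1, c=M1/2=159/356, d=(M2−M1)/(6·1)=-121/356, b=Δ1−h1·(2M1+M2)/6=-197/178
seg 2: a=-2, c=M2/2=-51/89, d=(M3−M2)/(6·1)=287/356, b=Δ2−h2·(2M2+M3)/6=-439/356
seg 3: a=-3, c=M3/2=657/356, d=(M4−M3)/(6·2)=-219/712, b=Δ3−h3·(2M3+M4)/6=7/178
t_q=15/4 → seg 1, τ=3/4; S=-1+-197/178·τ+159/356·τ²+-121/356·τ³=-39239/22784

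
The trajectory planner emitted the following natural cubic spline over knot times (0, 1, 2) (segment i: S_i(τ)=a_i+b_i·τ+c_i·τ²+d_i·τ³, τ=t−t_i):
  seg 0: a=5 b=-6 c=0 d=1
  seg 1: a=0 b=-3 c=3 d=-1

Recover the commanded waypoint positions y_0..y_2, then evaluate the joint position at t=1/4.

y_0 = S_0(0) = a_0 = 5
y_1 = S_1(0) = a_1 = 0
y_2 = S_1(1) = -1
t_q=1/4 is in segment 0 (τ=1/4); S_0(τ)=225/64

y_0=5 y_1=0 y_2=-1
S(1/4) = 225/64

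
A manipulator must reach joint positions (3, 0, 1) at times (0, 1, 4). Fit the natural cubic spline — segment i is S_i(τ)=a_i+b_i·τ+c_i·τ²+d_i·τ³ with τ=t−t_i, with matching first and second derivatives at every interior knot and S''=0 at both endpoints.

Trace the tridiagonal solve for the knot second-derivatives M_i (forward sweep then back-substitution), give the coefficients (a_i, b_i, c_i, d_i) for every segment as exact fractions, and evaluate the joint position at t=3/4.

  seg 0: a=3 b=-41/12 c=0 d=5/12
  seg 1: a=0 b=-13/6 c=5/4 d=-5/36
S(3/4) = 157/256

Δ: Δ0=-3, Δ1=1/3
row 1: diag=8, rhs=20; c'=3/8, d'=5/2
back: M1=5/2
M: M0=0, M1=5/2, M2=0
seg 0: a=3, c=M0/2=0, d=(M1−M0)/(6·1)=5/12, b=Δ0−h0·(2M0+M1)/6=-41/12
seg 1: a=0, c=M1/2=5/4, d=(M2−M1)/(6·3)=-5/36, b=Δ1−h1·(2M1+M2)/6=-13/6
t_q=3/4 → seg 0, τ=3/4; S=3+-41/12·τ+0·τ²+5/12·τ³=157/256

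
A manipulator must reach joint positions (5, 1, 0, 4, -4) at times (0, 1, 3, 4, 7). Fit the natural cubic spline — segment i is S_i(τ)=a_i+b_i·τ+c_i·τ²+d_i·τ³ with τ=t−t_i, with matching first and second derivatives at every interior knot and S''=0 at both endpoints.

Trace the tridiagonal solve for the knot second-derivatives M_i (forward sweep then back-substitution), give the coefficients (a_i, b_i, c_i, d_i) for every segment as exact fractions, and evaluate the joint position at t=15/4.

  seg 0: a=5 b=-259/60 c=0 d=19/60
  seg 1: a=1 b=-101/30 c=19/20 d=29/120
  seg 2: a=0 b=10/3 c=12/5 d=-26/15
  seg 3: a=4 b=44/15 c=-14/5 d=14/45
S(15/4) = 499/160

Δ: Δ0=-4, Δ1=-1/2, Δ2=4, Δ3=-8/3
row 1: diag=6, rhs=21; c'=1/3, d'=7/2
row 2: denom=6−2·1/3=16/3; d'=(27−2·7/2)/(16/3)=15/4
row 3: denom=8−1·3/16=125/16; d'=(-40−1·15/4)/(125/16)=-28/5
back: M3=-28/5
back: M2=15/4−3/16·-28/5=24/5
back: M1=7/2−1/3·24/5=19/10
M: M0=0, M1=19/10, M2=24/5, M3=-28/5, M4=0
seg 0: a=5, c=M0/2=0, d=(M1−M0)/(6·1)=19/60, b=Δ0−h0·(2M0+M1)/6=-259/60
seg 1: a=1, c=M1/2=19/20, d=(M2−M1)/(6·2)=29/120, b=Δ1−h1·(2M1+M2)/6=-101/30
seg 2: a=0, c=M2/2=12/5, d=(M3−M2)/(6·1)=-26/15, b=Δ2−h2·(2M2+M3)/6=10/3
seg 3: a=4, c=M3/2=-14/5, d=(M4−M3)/(6·3)=14/45, b=Δ3−h3·(2M3+M4)/6=44/15
t_q=15/4 → seg 2, τ=3/4; S=0+10/3·τ+12/5·τ²+-26/15·τ³=499/160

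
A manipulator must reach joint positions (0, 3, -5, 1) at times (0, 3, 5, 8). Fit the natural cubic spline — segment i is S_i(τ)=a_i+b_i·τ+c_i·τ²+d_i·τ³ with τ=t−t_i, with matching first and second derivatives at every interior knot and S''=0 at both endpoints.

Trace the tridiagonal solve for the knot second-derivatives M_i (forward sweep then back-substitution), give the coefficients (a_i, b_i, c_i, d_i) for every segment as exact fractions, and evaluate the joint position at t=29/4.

Δ: Δ0=1, Δ1=-4, Δ2=2
row 1: diag=10, rhs=-30; c'=1/5, d'=-3
row 2: denom=10−2·1/5=48/5; d'=(36−2·-3)/(48/5)=35/8
back: M2=35/8
back: M1=-3−1/5·35/8=-31/8
M: M0=0, M1=-31/8, M2=35/8, M3=0
seg 0: a=0, c=M0/2=0, d=(M1−M0)/(6·3)=-31/144, b=Δ0−h0·(2M0+M1)/6=47/16
seg 1: a=3, c=M1/2=-31/16, d=(M2−M1)/(6·2)=11/16, b=Δ1−h1·(2M1+M2)/6=-23/8
seg 2: a=-5, c=M2/2=35/16, d=(M3−M2)/(6·3)=-35/144, b=Δ2−h2·(2M2+M3)/6=-19/8
t_q=29/4 → seg 2, τ=9/4; S=-5+-19/8·τ+35/16·τ²+-35/144·τ³=-2087/1024

  seg 0: a=0 b=47/16 c=0 d=-31/144
  seg 1: a=3 b=-23/8 c=-31/16 d=11/16
  seg 2: a=-5 b=-19/8 c=35/16 d=-35/144
S(29/4) = -2087/1024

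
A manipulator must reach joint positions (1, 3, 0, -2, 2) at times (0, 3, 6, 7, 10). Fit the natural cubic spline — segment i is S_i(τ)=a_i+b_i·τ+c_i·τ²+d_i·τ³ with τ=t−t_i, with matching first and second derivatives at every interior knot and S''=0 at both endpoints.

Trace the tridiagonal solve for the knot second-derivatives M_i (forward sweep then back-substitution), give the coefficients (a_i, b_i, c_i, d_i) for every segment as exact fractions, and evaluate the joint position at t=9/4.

Δ: Δ0=2/3, Δ1=-1, Δ2=-2, Δ3=4/3
row 1: diag=12, rhs=-10; c'=1/4, d'=-5/6
row 2: denom=8−3·1/4=29/4; d'=(-6−3·-5/6)/(29/4)=-14/29
row 3: denom=8−1·4/29=228/29; d'=(20−1·-14/29)/(228/29)=99/38
back: M3=99/38
back: M2=-14/29−4/29·99/38=-16/19
back: M1=-5/6−1/4·-16/19=-71/114
M: M0=0, M1=-71/114, M2=-16/19, M3=99/38, M4=0
seg 0: a=1, c=M0/2=0, d=(M1−M0)/(6·3)=-71/2052, b=Δ0−h0·(2M0+M1)/6=223/228
seg 1: a=3, c=M1/2=-71/228, d=(M2−M1)/(6·3)=-25/2052, b=Δ1−h1·(2M1+M2)/6=5/114
seg 2: a=0, c=M2/2=-8/19, d=(M3−M2)/(6·1)=131/228, b=Δ2−h2·(2M2+M3)/6=-491/228
seg 3: a=-2, c=M3/2=99/76, d=(M4−M3)/(6·3)=-11/76, b=Δ3−h3·(2M3+M4)/6=-145/114
t_q=9/4 → seg 0, τ=9/4; S=1+223/228·τ+0·τ²+-71/2052·τ³=13651/4864

  seg 0: a=1 b=223/228 c=0 d=-71/2052
  seg 1: a=3 b=5/114 c=-71/228 d=-25/2052
  seg 2: a=0 b=-491/228 c=-8/19 d=131/228
  seg 3: a=-2 b=-145/114 c=99/76 d=-11/76
S(9/4) = 13651/4864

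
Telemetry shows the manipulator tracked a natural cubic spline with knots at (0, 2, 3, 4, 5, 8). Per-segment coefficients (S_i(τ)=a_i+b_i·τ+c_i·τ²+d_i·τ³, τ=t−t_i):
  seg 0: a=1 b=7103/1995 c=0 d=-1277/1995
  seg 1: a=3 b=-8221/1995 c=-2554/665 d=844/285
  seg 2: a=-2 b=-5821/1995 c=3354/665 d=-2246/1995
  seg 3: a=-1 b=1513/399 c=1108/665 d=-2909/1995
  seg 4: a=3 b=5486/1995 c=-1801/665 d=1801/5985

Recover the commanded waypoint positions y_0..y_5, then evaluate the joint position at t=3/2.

y_0=1 y_1=3 y_2=-2 y_3=-1 y_4=3 y_5=-5
S(3/2) = 3177/760

y_0 = S_0(0) = a_0 = 1
y_1 = S_1(0) = a_1 = 3
y_2 = S_2(0) = a_2 = -2
y_3 = S_3(0) = a_3 = -1
y_4 = S_4(0) = a_4 = 3
y_5 = S_4(3) = -5
t_q=3/2 is in segment 0 (τ=3/2); S_0(τ)=3177/760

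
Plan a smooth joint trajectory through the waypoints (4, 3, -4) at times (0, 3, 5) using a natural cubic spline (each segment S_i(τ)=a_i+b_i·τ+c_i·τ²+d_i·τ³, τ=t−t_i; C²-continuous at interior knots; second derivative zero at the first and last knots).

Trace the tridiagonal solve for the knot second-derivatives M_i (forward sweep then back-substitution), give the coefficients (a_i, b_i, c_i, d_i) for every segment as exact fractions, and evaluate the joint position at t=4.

Δ: Δ0=-1/3, Δ1=-7/2
row 1: diag=10, rhs=-19; c'=1/5, d'=-19/10
back: M1=-19/10
M: M0=0, M1=-19/10, M2=0
seg 0: a=4, c=M0/2=0, d=(M1−M0)/(6·3)=-19/180, b=Δ0−h0·(2M0+M1)/6=37/60
seg 1: a=3, c=M1/2=-19/20, d=(M2−M1)/(6·2)=19/120, b=Δ1−h1·(2M1+M2)/6=-67/30
t_q=4 → seg 1, τ=1; S=3+-67/30·τ+-19/20·τ²+19/120·τ³=-1/40

  seg 0: a=4 b=37/60 c=0 d=-19/180
  seg 1: a=3 b=-67/30 c=-19/20 d=19/120
S(4) = -1/40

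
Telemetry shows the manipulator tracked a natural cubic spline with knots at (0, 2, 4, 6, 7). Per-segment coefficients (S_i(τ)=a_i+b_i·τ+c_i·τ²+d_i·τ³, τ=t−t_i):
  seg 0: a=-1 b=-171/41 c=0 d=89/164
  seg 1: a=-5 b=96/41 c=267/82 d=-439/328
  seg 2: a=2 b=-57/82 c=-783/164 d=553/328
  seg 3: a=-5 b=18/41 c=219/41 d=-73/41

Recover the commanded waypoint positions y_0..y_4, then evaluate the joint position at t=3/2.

y_0 = S_0(0) = a_0 = -1
y_1 = S_1(0) = a_1 = -5
y_2 = S_2(0) = a_2 = 2
y_3 = S_3(0) = a_3 = -5
y_4 = S_3(1) = -1
t_q=3/2 is in segment 0 (τ=3/2); S_0(τ)=-7117/1312

y_0=-1 y_1=-5 y_2=2 y_3=-5 y_4=-1
S(3/2) = -7117/1312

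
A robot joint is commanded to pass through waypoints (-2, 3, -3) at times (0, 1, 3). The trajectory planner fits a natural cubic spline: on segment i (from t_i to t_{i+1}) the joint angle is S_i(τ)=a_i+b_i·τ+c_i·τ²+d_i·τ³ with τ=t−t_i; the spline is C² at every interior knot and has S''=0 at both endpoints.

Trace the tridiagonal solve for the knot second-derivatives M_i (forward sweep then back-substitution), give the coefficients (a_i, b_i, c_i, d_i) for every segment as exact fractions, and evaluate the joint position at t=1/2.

Δ: Δ0=5, Δ1=-3
row 1: diag=6, rhs=-48; c'=1/3, d'=-8
back: M1=-8
M: M0=0, M1=-8, M2=0
seg 0: a=-2, c=M0/2=0, d=(M1−M0)/(6·1)=-4/3, b=Δ0−h0·(2M0+M1)/6=19/3
seg 1: a=3, c=M1/2=-4, d=(M2−M1)/(6·2)=2/3, b=Δ1−h1·(2M1+M2)/6=7/3
t_q=1/2 → seg 0, τ=1/2; S=-2+19/3·τ+0·τ²+-4/3·τ³=1

  seg 0: a=-2 b=19/3 c=0 d=-4/3
  seg 1: a=3 b=7/3 c=-4 d=2/3
S(1/2) = 1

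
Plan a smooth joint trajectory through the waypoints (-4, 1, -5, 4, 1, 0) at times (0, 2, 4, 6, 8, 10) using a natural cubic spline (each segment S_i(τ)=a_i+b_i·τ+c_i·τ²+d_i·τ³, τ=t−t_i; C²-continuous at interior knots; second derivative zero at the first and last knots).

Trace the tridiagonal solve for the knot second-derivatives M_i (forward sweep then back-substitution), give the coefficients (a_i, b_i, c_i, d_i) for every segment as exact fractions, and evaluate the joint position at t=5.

  seg 0: a=-4 b=88/19 c=0 d=-81/152
  seg 1: a=1 b=-67/38 c=-243/76 d=49/38
  seg 2: a=-5 b=35/38 c=345/76 d=-11/8
  seg 3: a=4 b=49/19 c=-141/38 d=127/152
  seg 4: a=1 b=-85/38 c=99/76 d=-33/152
S(5) = -139/152

Δ: Δ0=5/2, Δ1=-3, Δ2=9/2, Δ3=-3/2, Δ4=-1/2
row 1: diag=8, rhs=-33; c'=1/4, d'=-33/8
row 2: denom=8−2·1/4=15/2; d'=(45−2·-33/8)/(15/2)=71/10
row 3: denom=8−2·4/15=112/15; d'=(-36−2·71/10)/(112/15)=-753/112
row 4: denom=8−2·15/56=209/28; d'=(6−2·-753/112)/(209/28)=99/38
back: M4=99/38
back: M3=-753/112−15/56·99/38=-141/19
back: M2=71/10−4/15·-141/19=345/38
back: M1=-33/8−1/4·345/38=-243/38
M: M0=0, M1=-243/38, M2=345/38, M3=-141/19, M4=99/38, M5=0
seg 0: a=-4, c=M0/2=0, d=(M1−M0)/(6·2)=-81/152, b=Δ0−h0·(2M0+M1)/6=88/19
seg 1: a=1, c=M1/2=-243/76, d=(M2−M1)/(6·2)=49/38, b=Δ1−h1·(2M1+M2)/6=-67/38
seg 2: a=-5, c=M2/2=345/76, d=(M3−M2)/(6·2)=-11/8, b=Δ2−h2·(2M2+M3)/6=35/38
seg 3: a=4, c=M3/2=-141/38, d=(M4−M3)/(6·2)=127/152, b=Δ3−h3·(2M3+M4)/6=49/19
seg 4: a=1, c=M4/2=99/76, d=(M5−M4)/(6·2)=-33/152, b=Δ4−h4·(2M4+M5)/6=-85/38
t_q=5 → seg 2, τ=1; S=-5+35/38·τ+345/76·τ²+-11/8·τ³=-139/152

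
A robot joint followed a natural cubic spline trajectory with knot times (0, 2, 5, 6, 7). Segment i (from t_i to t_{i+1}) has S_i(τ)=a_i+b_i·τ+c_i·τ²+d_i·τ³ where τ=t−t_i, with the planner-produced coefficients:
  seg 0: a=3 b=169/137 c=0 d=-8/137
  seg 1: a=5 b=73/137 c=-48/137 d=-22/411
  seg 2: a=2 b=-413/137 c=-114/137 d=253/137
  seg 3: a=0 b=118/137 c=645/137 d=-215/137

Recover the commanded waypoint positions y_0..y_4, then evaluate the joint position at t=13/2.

y_0=3 y_1=5 y_2=2 y_3=0 y_4=4
S(13/2) = 1547/1096

y_0 = S_0(0) = a_0 = 3
y_1 = S_1(0) = a_1 = 5
y_2 = S_2(0) = a_2 = 2
y_3 = S_3(0) = a_3 = 0
y_4 = S_3(1) = 4
t_q=13/2 is in segment 3 (τ=1/2); S_3(τ)=1547/1096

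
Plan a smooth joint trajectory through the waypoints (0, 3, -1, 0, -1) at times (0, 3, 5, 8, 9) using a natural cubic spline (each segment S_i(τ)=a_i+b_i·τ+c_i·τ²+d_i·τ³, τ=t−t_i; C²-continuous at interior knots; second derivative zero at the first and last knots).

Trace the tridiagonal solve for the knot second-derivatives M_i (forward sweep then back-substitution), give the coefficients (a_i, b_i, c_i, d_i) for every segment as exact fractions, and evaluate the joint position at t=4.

  seg 0: a=0 b=1453/678 c=0 d=-775/6102
  seg 1: a=3 b=-436/339 c=-775/678 d=533/1356
  seg 2: a=-1 b=-129/113 c=412/339 d=-736/3051
  seg 3: a=0 b=-41/113 c=-108/113 d=36/113
S(4) = 1307/1356

Δ: Δ0=1, Δ1=-2, Δ2=1/3, Δ3=-1
row 1: diag=10, rhs=-18; c'=1/5, d'=-9/5
row 2: denom=10−2·1/5=48/5; d'=(14−2·-9/5)/(48/5)=11/6
row 3: denom=8−3·5/16=113/16; d'=(-8−3·11/6)/(113/16)=-216/113
back: M3=-216/113
back: M2=11/6−5/16·-216/113=824/339
back: M1=-9/5−1/5·824/339=-775/339
M: M0=0, M1=-775/339, M2=824/339, M3=-216/113, M4=0
seg 0: a=0, c=M0/2=0, d=(M1−M0)/(6·3)=-775/6102, b=Δ0−h0·(2M0+M1)/6=1453/678
seg 1: a=3, c=M1/2=-775/678, d=(M2−M1)/(6·2)=533/1356, b=Δ1−h1·(2M1+M2)/6=-436/339
seg 2: a=-1, c=M2/2=412/339, d=(M3−M2)/(6·3)=-736/3051, b=Δ2−h2·(2M2+M3)/6=-129/113
seg 3: a=0, c=M3/2=-108/113, d=(M4−M3)/(6·1)=36/113, b=Δ3−h3·(2M3+M4)/6=-41/113
t_q=4 → seg 1, τ=1; S=3+-436/339·τ+-775/678·τ²+533/1356·τ³=1307/1356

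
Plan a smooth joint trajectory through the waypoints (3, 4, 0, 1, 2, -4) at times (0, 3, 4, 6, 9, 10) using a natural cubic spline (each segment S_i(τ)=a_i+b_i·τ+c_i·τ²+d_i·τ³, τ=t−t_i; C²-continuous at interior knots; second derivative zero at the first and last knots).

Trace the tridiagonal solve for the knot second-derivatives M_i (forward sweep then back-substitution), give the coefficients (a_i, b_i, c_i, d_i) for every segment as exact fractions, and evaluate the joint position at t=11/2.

  seg 0: a=3 b=14003/6162 c=0 d=-3983/18486
  seg 1: a=4 b=-10922/3081 c=-3983/2054 d=9145/6162
  seg 2: a=0 b=-18307/6162 c=2581/1027 d=-1198/3081
  seg 3: a=1 b=1145/474 c=185/1027 d=-5387/18486
  seg 4: a=2 b=-13469/3081 c=-5017/2054 d=5017/6162
S(11/2) = -469/4108

Δ: Δ0=1/3, Δ1=-4, Δ2=1/2, Δ3=1/3, Δ4=-6
row 1: diag=8, rhs=-26; c'=1/8, d'=-13/4
row 2: denom=6−1·1/8=47/8; d'=(27−1·-13/4)/(47/8)=242/47
row 3: denom=10−2·16/47=438/47; d'=(-1−2·242/47)/(438/47)=-177/146
row 4: denom=8−3·47/146=1027/146; d'=(-38−3·-177/146)/(1027/146)=-5017/1027
back: M4=-5017/1027
back: M3=-177/146−47/146·-5017/1027=370/1027
back: M2=242/47−16/47·370/1027=5162/1027
back: M1=-13/4−1/8·5162/1027=-3983/1027
M: M0=0, M1=-3983/1027, M2=5162/1027, M3=370/1027, M4=-5017/1027, M5=0
seg 0: a=3, c=M0/2=0, d=(M1−M0)/(6·3)=-3983/18486, b=Δ0−h0·(2M0+M1)/6=14003/6162
seg 1: a=4, c=M1/2=-3983/2054, d=(M2−M1)/(6·1)=9145/6162, b=Δ1−h1·(2M1+M2)/6=-10922/3081
seg 2: a=0, c=M2/2=2581/1027, d=(M3−M2)/(6·2)=-1198/3081, b=Δ2−h2·(2M2+M3)/6=-18307/6162
seg 3: a=1, c=M3/2=185/1027, d=(M4−M3)/(6·3)=-5387/18486, b=Δ3−h3·(2M3+M4)/6=1145/474
seg 4: a=2, c=M4/2=-5017/2054, d=(M5−M4)/(6·1)=5017/6162, b=Δ4−h4·(2M4+M5)/6=-13469/3081
t_q=11/2 → seg 2, τ=3/2; S=0+-18307/6162·τ+2581/1027·τ²+-1198/3081·τ³=-469/4108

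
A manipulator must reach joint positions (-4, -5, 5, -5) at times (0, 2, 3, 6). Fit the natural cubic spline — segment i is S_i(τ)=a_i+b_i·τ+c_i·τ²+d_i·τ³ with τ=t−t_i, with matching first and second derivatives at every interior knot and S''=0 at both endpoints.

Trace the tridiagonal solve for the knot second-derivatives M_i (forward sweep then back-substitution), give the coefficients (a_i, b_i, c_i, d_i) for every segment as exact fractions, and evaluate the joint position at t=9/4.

Δ: Δ0=-1/2, Δ1=10, Δ2=-10/3
row 1: diag=6, rhs=63; c'=1/6, d'=21/2
row 2: denom=8−1·1/6=47/6; d'=(-80−1·21/2)/(47/6)=-543/47
back: M2=-543/47
back: M1=21/2−1/6·-543/47=584/47
M: M0=0, M1=584/47, M2=-543/47, M3=0
seg 0: a=-4, c=M0/2=0, d=(M1−M0)/(6·2)=146/141, b=Δ0−h0·(2M0+M1)/6=-1309/282
seg 1: a=-5, c=M1/2=292/47, d=(M2−M1)/(6·1)=-1127/282, b=Δ1−h1·(2M1+M2)/6=2195/282
seg 2: a=5, c=M2/2=-543/94, d=(M3−M2)/(6·3)=181/282, b=Δ2−h2·(2M2+M3)/6=1159/141
t_q=9/4 → seg 1, τ=1/4; S=-5+2195/282·τ+292/47·τ²+-1127/282·τ³=-16413/6016

  seg 0: a=-4 b=-1309/282 c=0 d=146/141
  seg 1: a=-5 b=2195/282 c=292/47 d=-1127/282
  seg 2: a=5 b=1159/141 c=-543/94 d=181/282
S(9/4) = -16413/6016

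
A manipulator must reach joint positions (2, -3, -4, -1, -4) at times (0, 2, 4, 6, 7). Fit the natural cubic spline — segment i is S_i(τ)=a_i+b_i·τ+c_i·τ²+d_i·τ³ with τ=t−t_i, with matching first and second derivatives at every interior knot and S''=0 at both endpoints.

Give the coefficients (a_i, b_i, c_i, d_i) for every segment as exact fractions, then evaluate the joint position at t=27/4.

Δ: Δ0=-5/2, Δ1=-1/2, Δ2=3/2, Δ3=-3
row 1: diag=8, rhs=12; c'=1/4, d'=3/2
row 2: denom=8−2·1/4=15/2; d'=(12−2·3/2)/(15/2)=6/5
row 3: denom=6−2·4/15=82/15; d'=(-27−2·6/5)/(82/15)=-441/82
back: M3=-441/82
back: M2=6/5−4/15·-441/82=108/41
back: M1=3/2−1/4·108/41=69/82
M: M0=0, M1=69/82, M2=108/41, M3=-441/82, M4=0
seg 0: a=2, c=M0/2=0, d=(M1−M0)/(6·2)=23/328, b=Δ0−h0·(2M0+M1)/6=-114/41
seg 1: a=-3, c=M1/2=69/164, d=(M2−M1)/(6·2)=49/328, b=Δ1−h1·(2M1+M2)/6=-159/82
seg 2: a=-4, c=M2/2=54/41, d=(M3−M2)/(6·2)=-219/328, b=Δ2−h2·(2M2+M3)/6=63/41
seg 3: a=-1, c=M3/2=-441/164, d=(M4−M3)/(6·1)=147/164, b=Δ3−h3·(2M3+M4)/6=-99/82
t_q=27/4 → seg 3, τ=3/4; S=-1+-99/82·τ+-441/164·τ²+147/164·τ³=-31907/10496

  seg 0: a=2 b=-114/41 c=0 d=23/328
  seg 1: a=-3 b=-159/82 c=69/164 d=49/328
  seg 2: a=-4 b=63/41 c=54/41 d=-219/328
  seg 3: a=-1 b=-99/82 c=-441/164 d=147/164
S(27/4) = -31907/10496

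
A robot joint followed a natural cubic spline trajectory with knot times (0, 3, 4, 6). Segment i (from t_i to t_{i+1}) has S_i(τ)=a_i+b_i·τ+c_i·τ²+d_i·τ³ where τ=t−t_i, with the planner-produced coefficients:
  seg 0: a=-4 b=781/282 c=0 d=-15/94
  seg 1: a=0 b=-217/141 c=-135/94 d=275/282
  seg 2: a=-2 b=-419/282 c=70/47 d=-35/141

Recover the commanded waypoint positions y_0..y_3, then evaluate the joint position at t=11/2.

y_0 = S_0(0) = a_0 = -4
y_1 = S_1(0) = a_1 = 0
y_2 = S_2(0) = a_2 = -2
y_3 = S_2(2) = -1
t_q=11/2 is in segment 2 (τ=3/2); S_2(τ)=-645/376

y_0=-4 y_1=0 y_2=-2 y_3=-1
S(11/2) = -645/376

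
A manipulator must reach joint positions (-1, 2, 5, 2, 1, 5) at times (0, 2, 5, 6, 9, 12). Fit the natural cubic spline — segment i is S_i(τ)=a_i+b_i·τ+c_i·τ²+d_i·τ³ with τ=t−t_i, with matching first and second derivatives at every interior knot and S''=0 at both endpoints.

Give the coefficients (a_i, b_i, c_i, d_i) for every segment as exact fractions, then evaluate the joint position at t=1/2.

  seg 0: a=-1 b=1671/1346 c=0 d=87/1346
  seg 1: a=2 b=2715/1346 c=261/673 d=-2935/12114
  seg 2: a=5 b=-1479/673 c=-2413/1346 d=1333/1346
  seg 3: a=2 b=-3785/1346 c=793/673 d=-4265/36342
  seg 4: a=1 b=733/673 c=493/4038 d=-493/36342
S(1/2) = -3997/10768

Δ: Δ0=3/2, Δ1=1, Δ2=-3, Δ3=-1/3, Δ4=4/3
row 1: diag=10, rhs=-3; c'=3/10, d'=-3/10
row 2: denom=8−3·3/10=71/10; d'=(-24−3·-3/10)/(71/10)=-231/71
row 3: denom=8−1·10/71=558/71; d'=(16−1·-231/71)/(558/71)=1367/558
row 4: denom=12−3·71/186=673/62; d'=(10−3·1367/558)/(673/62)=493/2019
back: M4=493/2019
back: M3=1367/558−71/186·493/2019=1586/673
back: M2=-231/71−10/71·1586/673=-2413/673
back: M1=-3/10−3/10·-2413/673=522/673
M: M0=0, M1=522/673, M2=-2413/673, M3=1586/673, M4=493/2019, M5=0
seg 0: a=-1, c=M0/2=0, d=(M1−M0)/(6·2)=87/1346, b=Δ0−h0·(2M0+M1)/6=1671/1346
seg 1: a=2, c=M1/2=261/673, d=(M2−M1)/(6·3)=-2935/12114, b=Δ1−h1·(2M1+M2)/6=2715/1346
seg 2: a=5, c=M2/2=-2413/1346, d=(M3−M2)/(6·1)=1333/1346, b=Δ2−h2·(2M2+M3)/6=-1479/673
seg 3: a=2, c=M3/2=793/673, d=(M4−M3)/(6·3)=-4265/36342, b=Δ3−h3·(2M3+M4)/6=-3785/1346
seg 4: a=1, c=M4/2=493/4038, d=(M5−M4)/(6·3)=-493/36342, b=Δ4−h4·(2M4+M5)/6=733/673
t_q=1/2 → seg 0, τ=1/2; S=-1+1671/1346·τ+0·τ²+87/1346·τ³=-3997/10768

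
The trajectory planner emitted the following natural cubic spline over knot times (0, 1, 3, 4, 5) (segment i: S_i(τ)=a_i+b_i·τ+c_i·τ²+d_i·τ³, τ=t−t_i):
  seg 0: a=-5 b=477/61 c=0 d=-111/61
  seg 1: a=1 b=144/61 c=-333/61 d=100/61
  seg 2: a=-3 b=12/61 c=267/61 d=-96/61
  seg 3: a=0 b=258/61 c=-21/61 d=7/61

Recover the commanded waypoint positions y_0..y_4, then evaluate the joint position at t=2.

y_0 = S_0(0) = a_0 = -5
y_1 = S_1(0) = a_1 = 1
y_2 = S_2(0) = a_2 = -3
y_3 = S_3(0) = a_3 = 0
y_4 = S_3(1) = 4
t_q=2 is in segment 1 (τ=1); S_1(τ)=-28/61

y_0=-5 y_1=1 y_2=-3 y_3=0 y_4=4
S(2) = -28/61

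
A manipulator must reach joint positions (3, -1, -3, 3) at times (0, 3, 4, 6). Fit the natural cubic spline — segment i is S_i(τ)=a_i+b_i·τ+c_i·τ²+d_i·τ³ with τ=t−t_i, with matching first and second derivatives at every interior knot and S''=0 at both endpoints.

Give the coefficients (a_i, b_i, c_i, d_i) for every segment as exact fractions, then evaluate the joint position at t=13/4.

  seg 0: a=3 b=-107/141 c=0 d=-3/47
  seg 1: a=-1 b=-350/141 c=-27/47 d=149/141
  seg 2: a=-3 b=-65/141 c=122/47 d=-61/141
S(13/4) = -4933/3008

Δ: Δ0=-4/3, Δ1=-2, Δ2=3
row 1: diag=8, rhs=-4; c'=1/8, d'=-1/2
row 2: denom=6−1·1/8=47/8; d'=(30−1·-1/2)/(47/8)=244/47
back: M2=244/47
back: M1=-1/2−1/8·244/47=-54/47
M: M0=0, M1=-54/47, M2=244/47, M3=0
seg 0: a=3, c=M0/2=0, d=(M1−M0)/(6·3)=-3/47, b=Δ0−h0·(2M0+M1)/6=-107/141
seg 1: a=-1, c=M1/2=-27/47, d=(M2−M1)/(6·1)=149/141, b=Δ1−h1·(2M1+M2)/6=-350/141
seg 2: a=-3, c=M2/2=122/47, d=(M3−M2)/(6·2)=-61/141, b=Δ2−h2·(2M2+M3)/6=-65/141
t_q=13/4 → seg 1, τ=1/4; S=-1+-350/141·τ+-27/47·τ²+149/141·τ³=-4933/3008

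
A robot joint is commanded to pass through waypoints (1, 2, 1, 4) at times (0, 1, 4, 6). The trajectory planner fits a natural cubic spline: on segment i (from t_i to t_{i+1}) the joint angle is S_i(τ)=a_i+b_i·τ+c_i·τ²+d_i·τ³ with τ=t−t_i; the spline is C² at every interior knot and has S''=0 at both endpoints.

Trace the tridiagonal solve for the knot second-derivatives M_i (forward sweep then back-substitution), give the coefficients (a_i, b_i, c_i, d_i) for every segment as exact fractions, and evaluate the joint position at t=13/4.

  seg 0: a=1 b=539/426 c=0 d=-113/426
  seg 1: a=2 b=100/213 c=-113/142 d=25/142
  seg 2: a=1 b=191/426 c=56/71 d=-28/213
S(13/4) = 9389/9088

Δ: Δ0=1, Δ1=-1/3, Δ2=3/2
row 1: diag=8, rhs=-8; c'=3/8, d'=-1
row 2: denom=10−3·3/8=71/8; d'=(11−3·-1)/(71/8)=112/71
back: M2=112/71
back: M1=-1−3/8·112/71=-113/71
M: M0=0, M1=-113/71, M2=112/71, M3=0
seg 0: a=1, c=M0/2=0, d=(M1−M0)/(6·1)=-113/426, b=Δ0−h0·(2M0+M1)/6=539/426
seg 1: a=2, c=M1/2=-113/142, d=(M2−M1)/(6·3)=25/142, b=Δ1−h1·(2M1+M2)/6=100/213
seg 2: a=1, c=M2/2=56/71, d=(M3−M2)/(6·2)=-28/213, b=Δ2−h2·(2M2+M3)/6=191/426
t_q=13/4 → seg 1, τ=9/4; S=2+100/213·τ+-113/142·τ²+25/142·τ³=9389/9088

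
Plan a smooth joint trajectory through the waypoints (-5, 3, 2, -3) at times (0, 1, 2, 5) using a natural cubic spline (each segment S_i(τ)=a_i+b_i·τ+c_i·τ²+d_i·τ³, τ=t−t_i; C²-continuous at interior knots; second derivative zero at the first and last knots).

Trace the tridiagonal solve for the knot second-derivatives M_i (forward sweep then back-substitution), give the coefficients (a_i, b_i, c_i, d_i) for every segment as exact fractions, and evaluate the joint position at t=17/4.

  seg 0: a=-5 b=958/93 c=0 d=-214/93
  seg 1: a=3 b=316/93 c=-214/31 d=233/93
  seg 2: a=2 b=-269/93 c=19/31 d=-19/279
S(17/4) = -4327/1984

Δ: Δ0=8, Δ1=-1, Δ2=-5/3
row 1: diag=4, rhs=-54; c'=1/4, d'=-27/2
row 2: denom=8−1·1/4=31/4; d'=(-4−1·-27/2)/(31/4)=38/31
back: M2=38/31
back: M1=-27/2−1/4·38/31=-428/31
M: M0=0, M1=-428/31, M2=38/31, M3=0
seg 0: a=-5, c=M0/2=0, d=(M1−M0)/(6·1)=-214/93, b=Δ0−h0·(2M0+M1)/6=958/93
seg 1: a=3, c=M1/2=-214/31, d=(M2−M1)/(6·1)=233/93, b=Δ1−h1·(2M1+M2)/6=316/93
seg 2: a=2, c=M2/2=19/31, d=(M3−M2)/(6·3)=-19/279, b=Δ2−h2·(2M2+M3)/6=-269/93
t_q=17/4 → seg 2, τ=9/4; S=2+-269/93·τ+19/31·τ²+-19/279·τ³=-4327/1984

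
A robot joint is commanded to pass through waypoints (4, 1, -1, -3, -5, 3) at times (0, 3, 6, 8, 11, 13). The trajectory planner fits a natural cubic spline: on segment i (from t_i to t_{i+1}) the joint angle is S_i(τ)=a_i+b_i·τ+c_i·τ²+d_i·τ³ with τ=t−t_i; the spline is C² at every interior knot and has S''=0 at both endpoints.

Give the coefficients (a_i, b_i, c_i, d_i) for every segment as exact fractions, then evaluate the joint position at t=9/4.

Δ: Δ0=-1, Δ1=-2/3, Δ2=-1, Δ3=-2/3, Δ4=4
row 1: diag=12, rhs=2; c'=1/4, d'=1/6
row 2: denom=10−3·1/4=37/4; d'=(-2−3·1/6)/(37/4)=-10/37
row 3: denom=10−2·8/37=354/37; d'=(2−2·-10/37)/(354/37)=47/177
row 4: denom=10−3·37/118=1069/118; d'=(28−3·47/177)/(1069/118)=3210/1069
back: M4=3210/1069
back: M3=47/177−37/118·3210/1069=-2168/3207
back: M2=-10/37−8/37·-2168/3207=-398/3207
back: M1=1/6−1/4·-398/3207=634/3207
M: M0=0, M1=634/3207, M2=-398/3207, M3=-2168/3207, M4=3210/1069, M5=0
seg 0: a=4, c=M0/2=0, d=(M1−M0)/(6·3)=317/28863, b=Δ0−h0·(2M0+M1)/6=-3524/3207
seg 1: a=1, c=M1/2=317/3207, d=(M2−M1)/(6·3)=-172/9621, b=Δ1−h1·(2M1+M2)/6=-2573/3207
seg 2: a=-1, c=M2/2=-199/3207, d=(M3−M2)/(6·2)=-295/6414, b=Δ2−h2·(2M2+M3)/6=-2219/3207
seg 3: a=-3, c=M3/2=-1084/3207, d=(M4−M3)/(6·3)=5899/28863, b=Δ3−h3·(2M3+M4)/6=-1595/1069
seg 4: a=-5, c=M4/2=1605/1069, d=(M5−M4)/(6·2)=-535/2138, b=Δ4−h4·(2M4+M5)/6=2136/1069
t_q=9/4 → seg 0, τ=9/4; S=4+-3524/3207·τ+0·τ²+317/28863·τ³=113071/68416

  seg 0: a=4 b=-3524/3207 c=0 d=317/28863
  seg 1: a=1 b=-2573/3207 c=317/3207 d=-172/9621
  seg 2: a=-1 b=-2219/3207 c=-199/3207 d=-295/6414
  seg 3: a=-3 b=-1595/1069 c=-1084/3207 d=5899/28863
  seg 4: a=-5 b=2136/1069 c=1605/1069 d=-535/2138
S(9/4) = 113071/68416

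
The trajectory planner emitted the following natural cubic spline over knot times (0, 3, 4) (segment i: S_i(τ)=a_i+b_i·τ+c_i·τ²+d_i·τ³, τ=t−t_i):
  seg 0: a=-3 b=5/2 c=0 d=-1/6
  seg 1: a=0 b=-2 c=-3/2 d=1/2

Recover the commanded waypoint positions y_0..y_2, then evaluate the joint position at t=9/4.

y_0 = S_0(0) = a_0 = -3
y_1 = S_1(0) = a_1 = 0
y_2 = S_1(1) = -3
t_q=9/4 is in segment 0 (τ=9/4); S_0(τ)=93/128

y_0=-3 y_1=0 y_2=-3
S(9/4) = 93/128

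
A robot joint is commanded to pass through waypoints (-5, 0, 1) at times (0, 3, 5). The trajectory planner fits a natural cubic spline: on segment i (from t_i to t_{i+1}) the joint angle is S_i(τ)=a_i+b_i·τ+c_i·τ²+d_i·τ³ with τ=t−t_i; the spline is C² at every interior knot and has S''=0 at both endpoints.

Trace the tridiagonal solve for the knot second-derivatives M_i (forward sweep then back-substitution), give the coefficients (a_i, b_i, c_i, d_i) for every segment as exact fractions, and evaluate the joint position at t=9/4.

  seg 0: a=-5 b=121/60 c=0 d=-7/180
  seg 1: a=0 b=29/30 c=-7/20 d=7/120
S(9/4) = -1159/1280

Δ: Δ0=5/3, Δ1=1/2
row 1: diag=10, rhs=-7; c'=1/5, d'=-7/10
back: M1=-7/10
M: M0=0, M1=-7/10, M2=0
seg 0: a=-5, c=M0/2=0, d=(M1−M0)/(6·3)=-7/180, b=Δ0−h0·(2M0+M1)/6=121/60
seg 1: a=0, c=M1/2=-7/20, d=(M2−M1)/(6·2)=7/120, b=Δ1−h1·(2M1+M2)/6=29/30
t_q=9/4 → seg 0, τ=9/4; S=-5+121/60·τ+0·τ²+-7/180·τ³=-1159/1280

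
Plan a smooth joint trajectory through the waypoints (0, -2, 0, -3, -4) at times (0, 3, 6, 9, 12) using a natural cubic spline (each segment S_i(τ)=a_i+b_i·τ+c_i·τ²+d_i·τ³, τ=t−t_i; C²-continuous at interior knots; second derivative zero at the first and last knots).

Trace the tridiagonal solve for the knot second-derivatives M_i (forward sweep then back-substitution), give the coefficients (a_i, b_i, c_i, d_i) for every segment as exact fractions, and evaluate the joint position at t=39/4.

Δ: Δ0=-2/3, Δ1=2/3, Δ2=-1, Δ3=-1/3
row 1: diag=12, rhs=8; c'=1/4, d'=2/3
row 2: denom=12−3·1/4=45/4; d'=(-10−3·2/3)/(45/4)=-16/15
row 3: denom=12−3·4/15=56/5; d'=(4−3·-16/15)/(56/5)=9/14
back: M3=9/14
back: M2=-16/15−4/15·9/14=-26/21
back: M1=2/3−1/4·-26/21=41/42
M: M0=0, M1=41/42, M2=-26/21, M3=9/14, M4=0
seg 0: a=0, c=M0/2=0, d=(M1−M0)/(6·3)=41/756, b=Δ0−h0·(2M0+M1)/6=-97/84
seg 1: a=-2, c=M1/2=41/84, d=(M2−M1)/(6·3)=-31/252, b=Δ1−h1·(2M1+M2)/6=13/42
seg 2: a=0, c=M2/2=-13/21, d=(M3−M2)/(6·3)=79/756, b=Δ2−h2·(2M2+M3)/6=-1/12
seg 3: a=-3, c=M3/2=9/28, d=(M4−M3)/(6·3)=-1/28, b=Δ3−h3·(2M3+M4)/6=-41/42
t_q=39/4 → seg 3, τ=3/4; S=-3+-41/42·τ+9/28·τ²+-1/28·τ³=-913/256

  seg 0: a=0 b=-97/84 c=0 d=41/756
  seg 1: a=-2 b=13/42 c=41/84 d=-31/252
  seg 2: a=0 b=-1/12 c=-13/21 d=79/756
  seg 3: a=-3 b=-41/42 c=9/28 d=-1/28
S(39/4) = -913/256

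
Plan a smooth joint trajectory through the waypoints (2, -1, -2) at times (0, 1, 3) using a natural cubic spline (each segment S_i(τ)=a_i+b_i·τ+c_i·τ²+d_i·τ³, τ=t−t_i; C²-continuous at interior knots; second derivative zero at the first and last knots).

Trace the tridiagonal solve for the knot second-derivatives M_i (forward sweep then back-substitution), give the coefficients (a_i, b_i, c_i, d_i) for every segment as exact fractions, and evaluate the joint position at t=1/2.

  seg 0: a=2 b=-41/12 c=0 d=5/12
  seg 1: a=-1 b=-13/6 c=5/4 d=-5/24
S(1/2) = 11/32

Δ: Δ0=-3, Δ1=-1/2
row 1: diag=6, rhs=15; c'=1/3, d'=5/2
back: M1=5/2
M: M0=0, M1=5/2, M2=0
seg 0: a=2, c=M0/2=0, d=(M1−M0)/(6·1)=5/12, b=Δ0−h0·(2M0+M1)/6=-41/12
seg 1: a=-1, c=M1/2=5/4, d=(M2−M1)/(6·2)=-5/24, b=Δ1−h1·(2M1+M2)/6=-13/6
t_q=1/2 → seg 0, τ=1/2; S=2+-41/12·τ+0·τ²+5/12·τ³=11/32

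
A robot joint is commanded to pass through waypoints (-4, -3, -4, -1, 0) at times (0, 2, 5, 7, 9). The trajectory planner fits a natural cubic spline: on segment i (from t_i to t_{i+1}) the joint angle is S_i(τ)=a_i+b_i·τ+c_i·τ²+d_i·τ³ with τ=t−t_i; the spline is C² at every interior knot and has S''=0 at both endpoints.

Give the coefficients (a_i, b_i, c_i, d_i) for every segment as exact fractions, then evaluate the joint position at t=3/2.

  seg 0: a=-4 b=107/129 c=0 d=-85/1032
  seg 1: a=-3 b=-41/258 c=-85/172 d=25/172
  seg 2: a=-4 b=413/516 c=35/43 d=-479/2064
  seg 3: a=-1 b=164/129 c=-199/344 d=199/2064
S(3/2) = -8349/2752

Δ: Δ0=1/2, Δ1=-1/3, Δ2=3/2, Δ3=1/2
row 1: diag=10, rhs=-5; c'=3/10, d'=-1/2
row 2: denom=10−3·3/10=91/10; d'=(11−3·-1/2)/(91/10)=125/91
row 3: denom=8−2·20/91=688/91; d'=(-6−2·125/91)/(688/91)=-199/172
back: M3=-199/172
back: M2=125/91−20/91·-199/172=70/43
back: M1=-1/2−3/10·70/43=-85/86
M: M0=0, M1=-85/86, M2=70/43, M3=-199/172, M4=0
seg 0: a=-4, c=M0/2=0, d=(M1−M0)/(6·2)=-85/1032, b=Δ0−h0·(2M0+M1)/6=107/129
seg 1: a=-3, c=M1/2=-85/172, d=(M2−M1)/(6·3)=25/172, b=Δ1−h1·(2M1+M2)/6=-41/258
seg 2: a=-4, c=M2/2=35/43, d=(M3−M2)/(6·2)=-479/2064, b=Δ2−h2·(2M2+M3)/6=413/516
seg 3: a=-1, c=M3/2=-199/344, d=(M4−M3)/(6·2)=199/2064, b=Δ3−h3·(2M3+M4)/6=164/129
t_q=3/2 → seg 0, τ=3/2; S=-4+107/129·τ+0·τ²+-85/1032·τ³=-8349/2752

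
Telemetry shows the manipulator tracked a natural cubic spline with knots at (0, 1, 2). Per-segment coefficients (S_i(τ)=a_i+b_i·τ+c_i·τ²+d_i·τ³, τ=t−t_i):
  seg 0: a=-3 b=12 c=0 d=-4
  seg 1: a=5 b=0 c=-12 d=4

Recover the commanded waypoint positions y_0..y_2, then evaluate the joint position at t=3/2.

y_0=-3 y_1=5 y_2=-3
S(3/2) = 5/2

y_0 = S_0(0) = a_0 = -3
y_1 = S_1(0) = a_1 = 5
y_2 = S_1(1) = -3
t_q=3/2 is in segment 1 (τ=1/2); S_1(τ)=5/2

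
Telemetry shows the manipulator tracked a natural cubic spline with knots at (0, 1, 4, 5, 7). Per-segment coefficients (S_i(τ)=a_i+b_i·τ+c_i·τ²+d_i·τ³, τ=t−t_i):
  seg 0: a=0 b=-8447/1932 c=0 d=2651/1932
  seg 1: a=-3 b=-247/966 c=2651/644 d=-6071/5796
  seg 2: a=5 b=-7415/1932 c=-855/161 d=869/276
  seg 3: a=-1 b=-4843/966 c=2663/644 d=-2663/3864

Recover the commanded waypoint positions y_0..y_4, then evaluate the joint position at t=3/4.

y_0=0 y_1=-3 y_2=5 y_3=-1 y_4=0
S(3/4) = -15899/5888

y_0 = S_0(0) = a_0 = 0
y_1 = S_1(0) = a_1 = -3
y_2 = S_2(0) = a_2 = 5
y_3 = S_3(0) = a_3 = -1
y_4 = S_3(2) = 0
t_q=3/4 is in segment 0 (τ=3/4); S_0(τ)=-15899/5888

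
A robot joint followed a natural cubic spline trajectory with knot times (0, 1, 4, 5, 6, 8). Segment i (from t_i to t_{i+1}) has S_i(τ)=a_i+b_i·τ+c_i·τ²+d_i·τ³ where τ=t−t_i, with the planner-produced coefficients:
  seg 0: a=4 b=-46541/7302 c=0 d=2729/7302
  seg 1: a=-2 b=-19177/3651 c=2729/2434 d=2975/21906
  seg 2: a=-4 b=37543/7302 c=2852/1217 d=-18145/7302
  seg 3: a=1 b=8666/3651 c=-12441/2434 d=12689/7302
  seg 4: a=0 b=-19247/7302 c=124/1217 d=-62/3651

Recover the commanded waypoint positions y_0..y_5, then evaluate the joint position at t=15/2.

y_0=4 y_1=-2 y_2=-4 y_3=1 y_4=0 y_5=-5
S(15/2) = -9205/2434

y_0 = S_0(0) = a_0 = 4
y_1 = S_1(0) = a_1 = -2
y_2 = S_2(0) = a_2 = -4
y_3 = S_3(0) = a_3 = 1
y_4 = S_4(0) = a_4 = 0
y_5 = S_4(2) = -5
t_q=15/2 is in segment 4 (τ=3/2); S_4(τ)=-9205/2434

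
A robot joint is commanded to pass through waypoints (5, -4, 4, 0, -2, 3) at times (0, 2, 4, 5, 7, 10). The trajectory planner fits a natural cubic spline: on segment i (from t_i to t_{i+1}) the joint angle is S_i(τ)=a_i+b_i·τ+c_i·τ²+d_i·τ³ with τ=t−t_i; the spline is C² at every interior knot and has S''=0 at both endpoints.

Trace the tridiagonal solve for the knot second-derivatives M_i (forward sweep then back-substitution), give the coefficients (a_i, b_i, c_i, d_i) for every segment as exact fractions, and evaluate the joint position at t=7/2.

  seg 0: a=5 b=-27241/3576 c=0 d=11149/14304
  seg 1: a=-4 b=3103/1788 c=11149/2384 d=-25349/14304
  seg 2: a=4 b=-2947/3576 c=-1775/298 d=9943/3576
  seg 3: a=0 b=-7859/1788 c=2843/1192 d=-1229/3576
  seg 4: a=-2 b=1825/1788 c=385/1192 d=-385/10728
S(7/2) = 119943/38144

Δ: Δ0=-9/2, Δ1=4, Δ2=-4, Δ3=-1, Δ4=5/3
row 1: diag=8, rhs=51; c'=1/4, d'=51/8
row 2: denom=6−2·1/4=11/2; d'=(-48−2·51/8)/(11/2)=-243/22
row 3: denom=6−1·2/11=64/11; d'=(18−1·-243/22)/(64/11)=639/128
row 4: denom=10−2·11/32=149/16; d'=(16−2·639/128)/(149/16)=385/596
back: M4=385/596
back: M3=639/128−11/32·385/596=2843/596
back: M2=-243/22−2/11·2843/596=-1775/149
back: M1=51/8−1/4·-1775/149=11149/1192
M: M0=0, M1=11149/1192, M2=-1775/149, M3=2843/596, M4=385/596, M5=0
seg 0: a=5, c=M0/2=0, d=(M1−M0)/(6·2)=11149/14304, b=Δ0−h0·(2M0+M1)/6=-27241/3576
seg 1: a=-4, c=M1/2=11149/2384, d=(M2−M1)/(6·2)=-25349/14304, b=Δ1−h1·(2M1+M2)/6=3103/1788
seg 2: a=4, c=M2/2=-1775/298, d=(M3−M2)/(6·1)=9943/3576, b=Δ2−h2·(2M2+M3)/6=-2947/3576
seg 3: a=0, c=M3/2=2843/1192, d=(M4−M3)/(6·2)=-1229/3576, b=Δ3−h3·(2M3+M4)/6=-7859/1788
seg 4: a=-2, c=M4/2=385/1192, d=(M5−M4)/(6·3)=-385/10728, b=Δ4−h4·(2M4+M5)/6=1825/1788
t_q=7/2 → seg 1, τ=3/2; S=-4+3103/1788·τ+11149/2384·τ²+-25349/14304·τ³=119943/38144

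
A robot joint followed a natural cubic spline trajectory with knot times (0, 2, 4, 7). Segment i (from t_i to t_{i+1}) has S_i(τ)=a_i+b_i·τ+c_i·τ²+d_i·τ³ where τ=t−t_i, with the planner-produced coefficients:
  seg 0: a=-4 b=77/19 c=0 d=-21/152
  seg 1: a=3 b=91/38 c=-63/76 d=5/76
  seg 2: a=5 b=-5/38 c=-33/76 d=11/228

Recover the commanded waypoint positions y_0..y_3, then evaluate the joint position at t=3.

y_0=-4 y_1=3 y_2=5 y_3=2
S(3) = 88/19

y_0 = S_0(0) = a_0 = -4
y_1 = S_1(0) = a_1 = 3
y_2 = S_2(0) = a_2 = 5
y_3 = S_2(3) = 2
t_q=3 is in segment 1 (τ=1); S_1(τ)=88/19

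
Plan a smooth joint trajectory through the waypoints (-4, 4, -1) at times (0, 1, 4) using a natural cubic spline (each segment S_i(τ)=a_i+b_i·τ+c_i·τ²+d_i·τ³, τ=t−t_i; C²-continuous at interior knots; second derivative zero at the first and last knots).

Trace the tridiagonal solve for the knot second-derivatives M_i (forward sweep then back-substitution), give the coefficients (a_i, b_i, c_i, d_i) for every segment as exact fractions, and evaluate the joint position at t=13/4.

Δ: Δ0=8, Δ1=-5/3
row 1: diag=8, rhs=-58; c'=3/8, d'=-29/4
back: M1=-29/4
M: M0=0, M1=-29/4, M2=0
seg 0: a=-4, c=M0/2=0, d=(M1−M0)/(6·1)=-29/24, b=Δ0−h0·(2M0+M1)/6=221/24
seg 1: a=4, c=M1/2=-29/8, d=(M2−M1)/(6·3)=29/72, b=Δ1−h1·(2M1+M2)/6=67/12
t_q=13/4 → seg 1, τ=9/4; S=4+67/12·τ+-29/8·τ²+29/72·τ³=1433/512

  seg 0: a=-4 b=221/24 c=0 d=-29/24
  seg 1: a=4 b=67/12 c=-29/8 d=29/72
S(13/4) = 1433/512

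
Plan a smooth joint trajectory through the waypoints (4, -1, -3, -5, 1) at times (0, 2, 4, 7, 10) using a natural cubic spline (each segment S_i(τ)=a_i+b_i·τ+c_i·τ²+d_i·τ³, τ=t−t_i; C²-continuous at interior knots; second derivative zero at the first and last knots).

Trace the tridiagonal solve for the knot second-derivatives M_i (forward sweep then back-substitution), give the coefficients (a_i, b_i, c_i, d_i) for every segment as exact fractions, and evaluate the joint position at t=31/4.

  seg 0: a=4 b=-2449/840 c=0 d=349/3360
  seg 1: a=-1 b=-701/420 c=349/560 d=-97/672
  seg 2: a=-3 b=-109/120 c=-17/70 d=163/1512
  seg 3: a=-5 b=229/420 c=611/840 d=-611/7560
S(31/4) = -10793/2560

Δ: Δ0=-5/2, Δ1=-1, Δ2=-2/3, Δ3=2
row 1: diag=8, rhs=9; c'=1/4, d'=9/8
row 2: denom=10−2·1/4=19/2; d'=(2−2·9/8)/(19/2)=-1/38
row 3: denom=12−3·6/19=210/19; d'=(16−3·-1/38)/(210/19)=611/420
back: M3=611/420
back: M2=-1/38−6/19·611/420=-17/35
back: M1=9/8−1/4·-17/35=349/280
M: M0=0, M1=349/280, M2=-17/35, M3=611/420, M4=0
seg 0: a=4, c=M0/2=0, d=(M1−M0)/(6·2)=349/3360, b=Δ0−h0·(2M0+M1)/6=-2449/840
seg 1: a=-1, c=M1/2=349/560, d=(M2−M1)/(6·2)=-97/672, b=Δ1−h1·(2M1+M2)/6=-701/420
seg 2: a=-3, c=M2/2=-17/70, d=(M3−M2)/(6·3)=163/1512, b=Δ2−h2·(2M2+M3)/6=-109/120
seg 3: a=-5, c=M3/2=611/840, d=(M4−M3)/(6·3)=-611/7560, b=Δ3−h3·(2M3+M4)/6=229/420
t_q=31/4 → seg 3, τ=3/4; S=-5+229/420·τ+611/840·τ²+-611/7560·τ³=-10793/2560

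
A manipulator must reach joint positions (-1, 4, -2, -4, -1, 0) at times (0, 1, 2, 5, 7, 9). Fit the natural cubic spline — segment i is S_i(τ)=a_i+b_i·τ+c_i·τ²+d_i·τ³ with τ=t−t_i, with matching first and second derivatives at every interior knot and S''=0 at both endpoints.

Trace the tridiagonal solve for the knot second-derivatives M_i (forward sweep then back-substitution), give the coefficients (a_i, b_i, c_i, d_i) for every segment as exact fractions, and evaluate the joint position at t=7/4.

  seg 0: a=-1 b=24875/3102 c=0 d=-9365/3102
  seg 1: a=4 b=-1610/1551 c=-9365/1034 d=12703/3102
  seg 2: a=-2 b=-21301/3102 c=1669/517 d=-1201/3102
  seg 3: a=-4 b=3178/1551 c=-265/1034 d=-113/12408
  seg 4: a=-1 b=2837/3102 c=-643/2068 d=643/12408
S(7/4) = -9629/66176

Δ: Δ0=5, Δ1=-6, Δ2=-2/3, Δ3=3/2, Δ4=1/2
row 1: diag=4, rhs=-66; c'=1/4, d'=-33/2
row 2: denom=8−1·1/4=31/4; d'=(32−1·-33/2)/(31/4)=194/31
row 3: denom=10−3·12/31=274/31; d'=(13−3·194/31)/(274/31)=-179/274
row 4: denom=8−2·31/137=1034/137; d'=(-6−2·-179/274)/(1034/137)=-643/1034
back: M4=-643/1034
back: M3=-179/274−31/137·-643/1034=-265/517
back: M2=194/31−12/31·-265/517=3338/517
back: M1=-33/2−1/4·3338/517=-9365/517
M: M0=0, M1=-9365/517, M2=3338/517, M3=-265/517, M4=-643/1034, M5=0
seg 0: a=-1, c=M0/2=0, d=(M1−M0)/(6·1)=-9365/3102, b=Δ0−h0·(2M0+M1)/6=24875/3102
seg 1: a=4, c=M1/2=-9365/1034, d=(M2−M1)/(6·1)=12703/3102, b=Δ1−h1·(2M1+M2)/6=-1610/1551
seg 2: a=-2, c=M2/2=1669/517, d=(M3−M2)/(6·3)=-1201/3102, b=Δ2−h2·(2M2+M3)/6=-21301/3102
seg 3: a=-4, c=M3/2=-265/1034, d=(M4−M3)/(6·2)=-113/12408, b=Δ3−h3·(2M3+M4)/6=3178/1551
seg 4: a=-1, c=M4/2=-643/2068, d=(M5−M4)/(6·2)=643/12408, b=Δ4−h4·(2M4+M5)/6=2837/3102
t_q=7/4 → seg 1, τ=3/4; S=4+-1610/1551·τ+-9365/1034·τ²+12703/3102·τ³=-9629/66176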